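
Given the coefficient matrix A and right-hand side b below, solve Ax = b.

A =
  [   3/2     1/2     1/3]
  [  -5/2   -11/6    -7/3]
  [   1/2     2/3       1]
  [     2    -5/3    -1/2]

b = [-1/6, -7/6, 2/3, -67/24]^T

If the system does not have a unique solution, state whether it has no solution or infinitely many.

Row-reduce the augmented matrix:
R1 ← R1 / (3/2).
R2 ← R2 + 5/2·R1.
R3 ← R3 − 1/2·R1.
R4 ← R4 − 2·R1.
R2 ← R2 / (-1).
R1 ← R1 − 1/3·R2.
R3 ← R3 − 1/2·R2.
R4 ← R4 + 7/3·R2.
Swap R3 and R4.
R3 ← R3 / (173/54).
R1 ← R1 + 10/27·R3.
R2 ← R2 − 16/9·R3.
R4 reduces to 0 = 0, so the extra equation is consistent.
Reading off the reduced rows gives x_1 = -1/2, x_2 = 1, x_3 = 1/4.

x_1 = -1/2, x_2 = 1, x_3 = 1/4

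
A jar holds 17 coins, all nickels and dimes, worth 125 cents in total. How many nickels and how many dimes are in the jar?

nickels: 9, dimes: 8

Let n = nickels, d = dimes.
  n + d = 17
  5n + 10d = 125
Row-reduce the augmented matrix:
R2 ← R2 − 5·R1.
R2 ← R2 / (5).
R1 ← R1 − 1·R2.
Reading off the reduced rows gives n = 9, d = 8.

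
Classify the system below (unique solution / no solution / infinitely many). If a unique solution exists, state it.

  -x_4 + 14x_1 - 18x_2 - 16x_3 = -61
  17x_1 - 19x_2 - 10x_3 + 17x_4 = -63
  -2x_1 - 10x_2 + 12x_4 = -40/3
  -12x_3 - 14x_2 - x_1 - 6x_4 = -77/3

x_1 = -7/3, x_2 = 3, x_3 = -5/3, x_4 = 1

Row-reduce the augmented matrix:
R1 ← R1 / (14).
R2 ← R2 − 17·R1.
R3 ← R3 + 2·R1.
R4 ← R4 + 1·R1.
R2 ← R2 / (20/7).
R1 ← R1 + 9/7·R2.
R3 ← R3 + 88/7·R2.
R4 ← R4 + 107/7·R2.
R3 ← R3 / (196/5).
R1 ← R1 − 31/10·R3.
R2 ← R2 − 33/10·R3.
R4 ← R4 − 373/10·R3.
R4 ← R4 / (1503/392).
R1 ← R1 − 333/392·R4.
R2 ← R2 + 537/392·R4.
R3 ← R3 − 115/49·R4.
Reading off the reduced rows gives x_1 = -7/3, x_2 = 3, x_3 = -5/3, x_4 = 1.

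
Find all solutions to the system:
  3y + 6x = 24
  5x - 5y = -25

x = 1, y = 6

Row-reduce the augmented matrix:
R1 ← R1 / (6).
R2 ← R2 − 5·R1.
R2 ← R2 / (-15/2).
R1 ← R1 − 1/2·R2.
Reading off the reduced rows gives x = 1, y = 6.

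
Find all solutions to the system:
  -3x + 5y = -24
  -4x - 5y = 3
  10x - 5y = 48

no solution

Row-reduce:
R1 ← R1 / (-3).
R2 ← R2 + 4·R1.
R3 ← R3 − 10·R1.
R2 ← R2 / (-35/3).
R1 ← R1 + 5/3·R2.
R3 ← R3 − 35/3·R2.
Row 3 reduces to 0 = 3, a contradiction. The system is inconsistent.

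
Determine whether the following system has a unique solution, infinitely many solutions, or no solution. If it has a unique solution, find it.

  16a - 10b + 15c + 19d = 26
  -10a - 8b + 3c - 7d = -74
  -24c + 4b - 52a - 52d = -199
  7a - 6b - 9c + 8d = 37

Row-reduce:
R1 ← R1 / (16).
R2 ← R2 + 10·R1.
R3 ← R3 + 52·R1.
R4 ← R4 − 7·R1.
R2 ← R2 / (-57/4).
R1 ← R1 + 5/8·R2.
R3 ← R3 + 57/2·R2.
R4 ← R4 + 13/8·R2.
Swap R3 and R4.
R3 ← R3 / (-645/38).
R1 ← R1 − 15/38·R3.
R2 ← R2 + 33/38·R3.
Row 4 reduces to 0 = 1, a contradiction. The system is inconsistent.

no solution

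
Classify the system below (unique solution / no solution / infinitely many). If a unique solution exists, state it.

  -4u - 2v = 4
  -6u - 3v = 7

no solution

Row-reduce:
R1 ← R1 / (-4).
R2 ← R2 + 6·R1.
Row 2 reduces to 0 = 1, a contradiction. The system is inconsistent.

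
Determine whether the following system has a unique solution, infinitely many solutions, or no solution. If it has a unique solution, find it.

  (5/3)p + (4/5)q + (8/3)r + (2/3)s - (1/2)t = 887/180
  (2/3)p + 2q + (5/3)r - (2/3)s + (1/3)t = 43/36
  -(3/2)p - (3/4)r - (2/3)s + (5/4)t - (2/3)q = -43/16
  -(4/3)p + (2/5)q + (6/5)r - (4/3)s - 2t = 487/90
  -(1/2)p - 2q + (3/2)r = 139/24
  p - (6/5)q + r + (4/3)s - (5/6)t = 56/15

Row-reduce the augmented matrix:
R1 ← R1 / (5/3).
R2 ← R2 − 2/3·R1.
R3 ← R3 + 3/2·R1.
R4 ← R4 + 4/3·R1.
R5 ← R5 + 1/2·R1.
R6 ← R6 − 1·R1.
R2 ← R2 / (42/25).
R1 ← R1 − 12/25·R2.
R3 ← R3 − 4/75·R2.
R4 ← R4 − 26/25·R2.
R5 ← R5 + 44/25·R2.
R6 ← R6 + 42/25·R2.
R3 ← R3 / (137/84).
R1 ← R1 − 10/7·R3.
R2 ← R2 − 5/14·R3.
R4 ← R4 − 311/105·R3.
R5 ← R5 − 41/14·R3.
R4 ← R4 / (-2866/18495).
R1 ← R1 − 862/1233·R4.
R2 ← R2 + 75/137·R4.
R3 ← R3 + 28/1233·R4.
R5 ← R5 + 877/1233·R4.
R5 ← R5 / (103529/5732).
R1 ← R1 + 56951/2866·R5.
R2 ← R2 − 21230/1433·R5.
R3 ← R3 − 1560/1433·R5.
R4 ← R4 − 38398/1433·R5.
R6 reduces to 0 = 0, so the extra equation is consistent.
Reading off the reduced rows gives p = 5/3, q = -2, r = 7/4, s = -5/2, t = -3/2.

p = 5/3, q = -2, r = 7/4, s = -5/2, t = -3/2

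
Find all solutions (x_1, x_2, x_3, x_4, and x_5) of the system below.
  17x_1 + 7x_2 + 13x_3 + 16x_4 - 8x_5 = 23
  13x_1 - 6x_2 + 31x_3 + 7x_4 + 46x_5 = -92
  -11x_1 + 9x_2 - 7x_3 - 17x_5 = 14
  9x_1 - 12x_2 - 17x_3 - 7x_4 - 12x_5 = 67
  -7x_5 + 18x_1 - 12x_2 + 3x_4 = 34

no solution

Row-reduce:
R1 ← R1 / (17).
R2 ← R2 − 13·R1.
R3 ← R3 + 11·R1.
R4 ← R4 − 9·R1.
R5 ← R5 − 18·R1.
R2 ← R2 / (-193/17).
R1 ← R1 − 7/17·R2.
R3 ← R3 − 230/17·R2.
R4 ← R4 + 267/17·R2.
R5 ← R5 + 330/17·R2.
R3 ← R3 / (5116/193).
R1 ← R1 − 295/193·R3.
R2 ← R2 + 358/193·R3.
R4 ← R4 + 10232/193·R3.
R5 ← R5 + 9606/193·R3.
Swap R4 and R5.
R4 ← R4 / (3498/1279).
R1 ← R1 − 1315/2558·R4.
R2 ← R2 − 958/1279·R4.
R3 ← R3 − 397/2558·R4.
Row 5 reduces to 0 = 3, a contradiction. The system is inconsistent.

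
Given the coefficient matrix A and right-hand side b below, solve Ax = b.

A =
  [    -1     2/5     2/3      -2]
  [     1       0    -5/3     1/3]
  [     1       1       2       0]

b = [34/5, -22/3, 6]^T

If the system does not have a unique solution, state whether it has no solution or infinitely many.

infinitely many solutions

Row-reduce:
R1 ← R1 / (-1).
R2 ← R2 − 1·R1.
R3 ← R3 − 1·R1.
R2 ← R2 / (2/5).
R1 ← R1 + 2/5·R2.
R3 ← R3 − 7/5·R2.
R3 ← R3 / (37/6).
R1 ← R1 + 5/3·R3.
R2 ← R2 + 5/2·R3.
Rank is 3 with 4 unknowns, leaving x_4 free.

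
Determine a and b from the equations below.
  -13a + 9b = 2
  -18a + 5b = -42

a = 4, b = 6

Row-reduce the augmented matrix:
R1 ← R1 / (-13).
R2 ← R2 + 18·R1.
R2 ← R2 / (-97/13).
R1 ← R1 + 9/13·R2.
Reading off the reduced rows gives a = 4, b = 6.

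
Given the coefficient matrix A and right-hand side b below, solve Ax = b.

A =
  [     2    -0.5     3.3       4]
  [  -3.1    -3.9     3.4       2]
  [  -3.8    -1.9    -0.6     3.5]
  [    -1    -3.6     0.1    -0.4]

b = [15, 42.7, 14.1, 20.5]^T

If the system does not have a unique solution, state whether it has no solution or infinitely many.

x_1 = -2, x_2 = -5, x_3 = 5, x_4 = 0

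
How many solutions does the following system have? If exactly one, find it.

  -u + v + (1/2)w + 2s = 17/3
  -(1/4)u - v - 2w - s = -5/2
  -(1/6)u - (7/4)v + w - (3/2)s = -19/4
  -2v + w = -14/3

u = -2, v = 7/3, w = 0, s = 2/3

Row-reduce the augmented matrix:
R1 ← R1 / (-1).
R2 ← R2 + 1/4·R1.
R3 ← R3 + 1/6·R1.
R2 ← R2 / (-5/4).
R1 ← R1 + 1·R2.
R3 ← R3 + 23/12·R2.
R4 ← R4 + 2·R2.
R3 ← R3 / (167/40).
R1 ← R1 − 6/5·R3.
R2 ← R2 − 17/10·R3.
R4 ← R4 − 22/5·R3.
R4 ← R4 / (956/501).
R1 ← R1 + 156/167·R4.
R2 ← R2 − 506/501·R4.
R3 ← R3 − 56/501·R4.
Reading off the reduced rows gives u = -2, v = 7/3, w = 0, s = 2/3.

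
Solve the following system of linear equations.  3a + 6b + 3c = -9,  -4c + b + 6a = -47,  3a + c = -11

a = -5, b = -1, c = 4

Row-reduce the augmented matrix:
R1 ← R1 / (3).
R2 ← R2 − 6·R1.
R3 ← R3 − 3·R1.
R2 ← R2 / (-11).
R1 ← R1 − 2·R2.
R3 ← R3 + 6·R2.
R3 ← R3 / (38/11).
R1 ← R1 + 9/11·R3.
R2 ← R2 − 10/11·R3.
Reading off the reduced rows gives a = -5, b = -1, c = 4.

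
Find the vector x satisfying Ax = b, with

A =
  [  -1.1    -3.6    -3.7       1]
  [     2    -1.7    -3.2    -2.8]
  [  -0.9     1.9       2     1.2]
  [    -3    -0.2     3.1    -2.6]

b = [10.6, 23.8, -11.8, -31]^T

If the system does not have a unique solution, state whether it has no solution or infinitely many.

Row-reduce the augmented matrix:
R1 ← R1 / (-11/10).
R2 ← R2 − 2·R1.
R3 ← R3 + 9/10·R1.
R4 ← R4 + 3·R1.
R2 ← R2 / (-907/110).
R1 ← R1 − 36/11·R2.
R3 ← R3 − 533/110·R2.
R4 ← R4 − 529/55·R2.
R3 ← R3 / (-1463/1814).
R1 ← R1 + 523/907·R3.
R2 ← R2 − 1092/907·R3.
R4 ← R4 − 14611/9070·R3.
R4 ← R4 / (-2642/385).
R1 ← R1 + 1696/1463·R4.
R2 ← R2 + 36/209·R4.
R3 ← R3 − 354/1463·R4.
Reading off the reduced rows gives x_1 = 4, x_2 = 2, x_3 = -6, x_4 = 0.

x_1 = 4, x_2 = 2, x_3 = -6, x_4 = 0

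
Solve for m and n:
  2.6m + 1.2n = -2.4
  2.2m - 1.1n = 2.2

Row-reduce the augmented matrix:
R1 ← R1 / (13/5).
R2 ← R2 − 11/5·R1.
R2 ← R2 / (-55/26).
R1 ← R1 − 6/13·R2.
Reading off the reduced rows gives m = 0, n = -2.

m = 0, n = -2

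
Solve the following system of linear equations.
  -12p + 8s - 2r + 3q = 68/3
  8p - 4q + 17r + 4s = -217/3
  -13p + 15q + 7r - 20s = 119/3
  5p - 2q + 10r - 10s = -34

Row-reduce the augmented matrix:
R1 ← R1 / (-12).
R2 ← R2 − 8·R1.
R3 ← R3 + 13·R1.
R4 ← R4 − 5·R1.
R2 ← R2 / (-2).
R1 ← R1 + 1/4·R2.
R3 ← R3 − 47/4·R2.
R4 ← R4 + 3/4·R2.
R3 ← R3 / (2429/24).
R1 ← R1 + 43/24·R3.
R2 ← R2 + 47/6·R3.
R4 ← R4 − 79/24·R3.
R4 ← R4 / (-26762/2429).
R1 ← R1 + 3328/2429·R4.
R2 ← R2 + 6416/2429·R4.
R3 ← R3 − 628/2429·R4.
Reading off the reduced rows gives p = -4/3, q = 2, r = -3, s = -2/3.

p = -4/3, q = 2, r = -3, s = -2/3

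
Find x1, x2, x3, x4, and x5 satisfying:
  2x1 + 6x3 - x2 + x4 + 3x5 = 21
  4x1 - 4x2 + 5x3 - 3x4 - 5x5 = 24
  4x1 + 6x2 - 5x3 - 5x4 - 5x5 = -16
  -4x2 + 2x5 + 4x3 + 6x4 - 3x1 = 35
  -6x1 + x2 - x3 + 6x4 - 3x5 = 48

Row-reduce the augmented matrix:
R1 ← R1 / (2).
R2 ← R2 − 4·R1.
R3 ← R3 − 4·R1.
R4 ← R4 + 3·R1.
R5 ← R5 + 6·R1.
R2 ← R2 / (-2).
R1 ← R1 + 1/2·R2.
R3 ← R3 − 8·R2.
R4 ← R4 + 11/2·R2.
R5 ← R5 + 2·R2.
R3 ← R3 / (-45).
R1 ← R1 − 19/4·R3.
R2 ← R2 − 7/2·R3.
R4 ← R4 − 129/4·R3.
R5 ← R5 − 24·R3.
R4 ← R4 / (19/10).
R1 ← R1 + 11/10·R4.
R2 ← R2 − 2/5·R4.
R3 ← R3 − 3/5·R4.
R5 ← R5 + 2/5·R4.
R5 ← R5 / (-245/19).
R1 ← R1 + 530/171·R5.
R2 ← R2 − 305/171·R5.
R3 ← R3 − 353/171·R5.
R4 ← R4 + 80/57·R5.
Reading off the reduced rows gives x1 = -1, x2 = 3, x3 = 6, x4 = 5, x5 = -5.

x1 = -1, x2 = 3, x3 = 6, x4 = 5, x5 = -5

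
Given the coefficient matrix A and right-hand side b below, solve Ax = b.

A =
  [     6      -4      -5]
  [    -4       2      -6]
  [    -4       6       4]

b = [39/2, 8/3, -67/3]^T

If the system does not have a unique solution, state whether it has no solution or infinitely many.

x_1 = 1/3, x_2 = -5/2, x_3 = -3/2

Row-reduce the augmented matrix:
R1 ← R1 / (6).
R2 ← R2 + 4·R1.
R3 ← R3 + 4·R1.
R2 ← R2 / (-2/3).
R1 ← R1 + 2/3·R2.
R3 ← R3 − 10/3·R2.
R3 ← R3 / (-46).
R1 ← R1 − 17/2·R3.
R2 ← R2 − 14·R3.
Reading off the reduced rows gives x_1 = 1/3, x_2 = -5/2, x_3 = -3/2.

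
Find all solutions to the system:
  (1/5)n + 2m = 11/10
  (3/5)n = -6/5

Row-reduce the augmented matrix:
R1 ← R1 / (2).
R2 ← R2 / (3/5).
R1 ← R1 − 1/10·R2.
Reading off the reduced rows gives m = 3/4, n = -2.

m = 3/4, n = -2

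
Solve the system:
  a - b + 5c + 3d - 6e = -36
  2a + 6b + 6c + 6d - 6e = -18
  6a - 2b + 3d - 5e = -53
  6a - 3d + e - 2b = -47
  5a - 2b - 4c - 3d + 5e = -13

Row-reduce the augmented matrix:
R2 ← R2 − 2·R1.
R3 ← R3 − 6·R1.
R4 ← R4 − 6·R1.
R5 ← R5 − 5·R1.
R2 ← R2 / (8).
R1 ← R1 + 1·R2.
R3 ← R3 − 4·R2.
R4 ← R4 − 4·R2.
R5 ← R5 − 3·R2.
R3 ← R3 / (-28).
R1 ← R1 − 9/2·R3.
R2 ← R2 + 1/2·R3.
R4 ← R4 + 28·R3.
R5 ← R5 + 55/2·R3.
R4 ← R4 / (-6).
R1 ← R1 − 33/56·R4.
R2 ← R2 − 15/56·R4.
R3 ← R3 − 15/28·R4.
R5 ← R5 + 183/56·R4.
R5 ← R5 / (111/56).
R1 ← R1 + 9/56·R5.
R2 ← R2 − 29/56·R5.
R3 ← R3 + 13/28·R5.
R4 ← R4 + 1·R5.
Reading off the reduced rows gives a = -6, b = 2, c = -2, d = 4, e = 5.

a = -6, b = 2, c = -2, d = 4, e = 5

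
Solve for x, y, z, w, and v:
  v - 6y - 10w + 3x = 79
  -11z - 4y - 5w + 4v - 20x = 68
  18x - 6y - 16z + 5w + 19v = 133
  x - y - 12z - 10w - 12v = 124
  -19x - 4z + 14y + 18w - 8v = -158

Row-reduce the augmented matrix:
R1 ← R1 / (3).
R2 ← R2 + 20·R1.
R3 ← R3 − 18·R1.
R4 ← R4 − 1·R1.
R5 ← R5 + 19·R1.
R2 ← R2 / (-44).
R1 ← R1 + 2·R2.
R3 ← R3 − 30·R2.
R4 ← R4 − 1·R2.
R5 ← R5 + 24·R2.
R3 ← R3 / (-47/2).
R1 ← R1 − 1/2·R3.
R2 ← R2 − 1/4·R3.
R4 ← R4 + 49/4·R3.
R5 ← R5 − 2·R3.
R4 ← R4 / (-17275/1034).
R1 ← R1 − 415/1551·R4.
R2 ← R2 − 5585/3102·R4.
R3 ← R3 + 355/517·R4.
R5 ← R5 + 7552/1551·R4.
R5 ← R5 / (14583/17275).
R1 ← R1 + 287/3455·R5.
R2 ← R2 + 8529/3455·R5.
R3 ← R3 − 237/3455·R5.
R4 ← R4 − 23429/17275·R5.
Reading off the reduced rows gives x = 2, y = -2, z = -6, w = -6, v = 1.

x = 2, y = -2, z = -6, w = -6, v = 1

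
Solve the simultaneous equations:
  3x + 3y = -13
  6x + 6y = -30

Row-reduce:
R1 ← R1 / (3).
R2 ← R2 − 6·R1.
Row 2 reduces to 0 = -4, a contradiction. The system is inconsistent.

no solution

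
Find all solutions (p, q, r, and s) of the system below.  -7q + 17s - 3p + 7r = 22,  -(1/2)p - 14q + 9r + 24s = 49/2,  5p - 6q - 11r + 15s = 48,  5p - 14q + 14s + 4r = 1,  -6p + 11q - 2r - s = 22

Row-reduce:
R1 ← R1 / (-3).
R2 ← R2 + 1/2·R1.
R3 ← R3 − 5·R1.
R4 ← R4 − 5·R1.
R5 ← R5 + 6·R1.
R2 ← R2 / (-77/6).
R1 ← R1 − 7/3·R2.
R3 ← R3 + 53/3·R2.
R4 ← R4 + 77/3·R2.
R5 ← R5 − 25·R2.
R3 ← R3 / (-779/77).
R1 ← R1 + 10/11·R3.
R2 ← R2 + 47/77·R3.
R5 ← R5 + 57/77·R3.
Swap R4 and R5.
R4 ← R4 / (213/41).
R1 ← R1 + 2410/779·R4.
R2 ← R2 + 1952/779·R4.
R3 ← R3 + 1093/779·R4.
Row 5 reduces to 0 = -4, a contradiction. The system is inconsistent.

no solution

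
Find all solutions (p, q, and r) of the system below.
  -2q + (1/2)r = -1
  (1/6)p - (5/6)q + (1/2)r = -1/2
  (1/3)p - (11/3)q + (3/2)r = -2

infinitely many solutions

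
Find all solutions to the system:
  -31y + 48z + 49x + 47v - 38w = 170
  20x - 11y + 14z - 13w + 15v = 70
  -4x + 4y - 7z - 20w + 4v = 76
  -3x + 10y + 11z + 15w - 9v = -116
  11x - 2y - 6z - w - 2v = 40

Row-reduce:
R1 ← R1 / (49).
R2 ← R2 − 20·R1.
R3 ← R3 + 4·R1.
R4 ← R4 + 3·R1.
R5 ← R5 − 11·R1.
R2 ← R2 / (81/49).
R1 ← R1 + 31/49·R2.
R3 ← R3 − 72/49·R2.
R4 ← R4 − 397/49·R2.
R5 ← R5 − 243/49·R2.
R3 ← R3 / (17/9).
R1 ← R1 + 94/81·R3.
R2 ← R2 + 274/81·R3.
R4 ← R4 − 3349/81·R3.
R4 ← R4 / (4994/9).
R1 ← R1 + 2353/153·R4.
R2 ← R2 + 6709/153·R4.
R3 ← R3 + 228/17·R4.
Rank is 4 with 5 unknowns, leaving v free.

infinitely many solutions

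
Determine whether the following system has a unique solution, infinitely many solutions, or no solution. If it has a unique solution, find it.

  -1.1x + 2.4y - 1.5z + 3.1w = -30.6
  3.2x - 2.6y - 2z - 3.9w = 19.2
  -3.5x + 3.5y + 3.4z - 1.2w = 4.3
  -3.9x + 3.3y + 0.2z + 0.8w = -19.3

x = 1, y = -4, z = 5, w = -4

Row-reduce the augmented matrix:
R1 ← R1 / (-11/10).
R2 ← R2 − 16/5·R1.
R3 ← R3 + 7/2·R1.
R4 ← R4 + 39/10·R1.
R2 ← R2 / (241/55).
R1 ← R1 + 24/11·R2.
R3 ← R3 + 91/22·R2.
R4 ← R4 + 573/110·R2.
R3 ← R3 / (5219/2410).
R1 ← R1 + 435/241·R3.
R2 ← R2 + 350/241·R3.
R4 ← R4 + 4933/2410·R3.
R4 ← R4 / (-30691/3070).
R1 ← R1 + 3355/614·R4.
R2 ← R2 + 1849/614·R4.
R3 ← R3 + 1767/614·R4.
Reading off the reduced rows gives x = 1, y = -4, z = 5, w = -4.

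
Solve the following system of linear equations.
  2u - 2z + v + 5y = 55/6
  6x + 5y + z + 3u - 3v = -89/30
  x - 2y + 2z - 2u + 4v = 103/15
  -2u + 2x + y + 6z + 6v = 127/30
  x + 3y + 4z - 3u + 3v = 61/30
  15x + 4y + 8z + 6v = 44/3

x = 6/5, y = 1/2, z = -8/3, u = -2/3, v = 8/3

Row-reduce the augmented matrix:
Swap R1 and R2.
R1 ← R1 / (6).
R3 ← R3 − 1·R1.
R4 ← R4 − 2·R1.
R5 ← R5 − 1·R1.
R6 ← R6 − 15·R1.
R2 ← R2 / (5).
R1 ← R1 − 5/6·R2.
R3 ← R3 + 17/6·R2.
R4 ← R4 + 2/3·R2.
R5 ← R5 − 13/6·R2.
R6 ← R6 + 17/2·R2.
R3 ← R3 / (7/10).
R1 ← R1 − 1/2·R3.
R2 ← R2 + 2/5·R3.
R4 ← R4 − 27/5·R3.
R5 ← R5 − 47/10·R3.
R6 ← R6 − 21/10·R3.
R4 ← R4 / (164/21).
R1 ← R1 − 8/7·R4.
R2 ← R2 + 8/21·R4.
R3 ← R3 + 41/21·R4.
R5 ← R5 − 101/21·R4.
R5 ← R5 / (-1849/164).
R1 ← R1 − 16/41·R5.
R2 ← R2 − 63/41·R5.
R3 ← R3 + 3/4·R5.
R4 ← R4 + 671/164·R5.
R6 reduces to 0 = 0, so the extra equation is consistent.
Reading off the reduced rows gives x = 6/5, y = 1/2, z = -8/3, u = -2/3, v = 8/3.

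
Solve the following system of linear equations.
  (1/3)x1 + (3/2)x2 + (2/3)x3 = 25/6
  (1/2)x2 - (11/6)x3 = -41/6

Row-reduce:
R1 ← R1 / (1/3).
R2 ← R2 / (1/2).
R1 ← R1 − 9/2·R2.
Rank is 2 with 3 unknowns, leaving x3 free.

infinitely many solutions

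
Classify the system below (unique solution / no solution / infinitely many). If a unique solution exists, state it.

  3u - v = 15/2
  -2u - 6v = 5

u = 2, v = -3/2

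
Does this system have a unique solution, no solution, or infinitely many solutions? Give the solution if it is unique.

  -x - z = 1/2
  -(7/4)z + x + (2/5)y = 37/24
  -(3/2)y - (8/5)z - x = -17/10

x = 0, y = 5/3, z = -1/2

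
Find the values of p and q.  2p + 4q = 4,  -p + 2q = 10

From equation 2: p = -10 + 2·q.
Substitute into equation 1 and solve: q = 3.
Then p = -4.

p = -4, q = 3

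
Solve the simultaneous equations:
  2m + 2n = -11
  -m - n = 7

Row-reduce:
R1 ← R1 / (2).
R2 ← R2 + 1·R1.
Row 2 reduces to 0 = 3/2, a contradiction. The system is inconsistent.

no solution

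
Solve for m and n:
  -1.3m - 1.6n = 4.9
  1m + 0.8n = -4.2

Row-reduce the augmented matrix:
R1 ← R1 / (-13/10).
R2 ← R2 − 1·R1.
R2 ← R2 / (-28/65).
R1 ← R1 − 16/13·R2.
Reading off the reduced rows gives m = -5, n = 1.

m = -5, n = 1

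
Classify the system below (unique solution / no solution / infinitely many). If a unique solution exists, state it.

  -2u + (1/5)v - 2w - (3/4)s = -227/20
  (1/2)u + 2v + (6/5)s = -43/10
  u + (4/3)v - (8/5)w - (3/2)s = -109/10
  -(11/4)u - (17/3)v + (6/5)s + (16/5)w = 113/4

infinitely many solutions

Row-reduce:
R1 ← R1 / (-2).
R2 ← R2 − 1/2·R1.
R3 ← R3 − 1·R1.
R4 ← R4 + 11/4·R1.
R2 ← R2 / (41/20).
R1 ← R1 + 1/10·R2.
R3 ← R3 − 43/30·R2.
R4 ← R4 + 713/120·R2.
R3 ← R3 / (-1384/615).
R1 ← R1 − 40/41·R3.
R2 ← R2 + 10/41·R3.
R4 ← R4 − 2768/615·R3.
Rank is 3 with 4 unknowns, leaving s free.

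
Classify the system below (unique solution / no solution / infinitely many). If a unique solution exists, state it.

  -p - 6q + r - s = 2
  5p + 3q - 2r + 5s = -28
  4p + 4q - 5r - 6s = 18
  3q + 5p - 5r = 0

Row-reduce the augmented matrix:
R1 ← R1 / (-1).
R2 ← R2 − 5·R1.
R3 ← R3 − 4·R1.
R4 ← R4 − 5·R1.
R2 ← R2 / (-27).
R1 ← R1 − 6·R2.
R3 ← R3 + 20·R2.
R4 ← R4 + 27·R2.
R3 ← R3 / (-29/9).
R1 ← R1 + 1/3·R3.
R2 ← R2 + 1/9·R3.
R4 ← R4 + 3·R3.
R4 ← R4 / (125/29).
R1 ← R1 − 59/29·R4.
R2 ← R2 − 10/29·R4.
R3 ← R3 − 90/29·R4.
Reading off the reduced rows gives p = -6, q = 0, r = -6, s = -2.

p = -6, q = 0, r = -6, s = -2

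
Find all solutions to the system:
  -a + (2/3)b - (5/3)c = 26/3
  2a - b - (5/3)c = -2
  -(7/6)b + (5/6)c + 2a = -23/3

no solution

Row-reduce:
R1 ← R1 / (-1).
R2 ← R2 − 2·R1.
R3 ← R3 − 2·R1.
R2 ← R2 / (1/3).
R1 ← R1 + 2/3·R2.
R3 ← R3 − 1/6·R2.
Row 3 reduces to 0 = 2, a contradiction. The system is inconsistent.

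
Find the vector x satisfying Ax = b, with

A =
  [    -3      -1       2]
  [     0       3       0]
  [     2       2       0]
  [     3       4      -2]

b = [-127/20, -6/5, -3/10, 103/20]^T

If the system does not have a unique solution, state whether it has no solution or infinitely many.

Row-reduce the augmented matrix:
R1 ← R1 / (-3).
R3 ← R3 − 2·R1.
R4 ← R4 − 3·R1.
R2 ← R2 / (3).
R1 ← R1 − 1/3·R2.
R3 ← R3 − 4/3·R2.
R4 ← R4 − 3·R2.
R3 ← R3 / (4/3).
R1 ← R1 + 2/3·R3.
R4 reduces to 0 = 0, so the extra equation is consistent.
Reading off the reduced rows gives x_1 = 1/4, x_2 = -2/5, x_3 = -3.

x_1 = 1/4, x_2 = -2/5, x_3 = -3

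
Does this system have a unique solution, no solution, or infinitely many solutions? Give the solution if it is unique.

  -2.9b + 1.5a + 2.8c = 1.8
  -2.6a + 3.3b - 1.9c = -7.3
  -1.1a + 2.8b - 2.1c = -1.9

a = 3, b = -1, c = -2

Row-reduce the augmented matrix:
R1 ← R1 / (3/2).
R2 ← R2 + 13/5·R1.
R3 ← R3 + 11/10·R1.
R2 ← R2 / (-259/150).
R1 ← R1 + 29/15·R2.
R3 ← R3 − 101/150·R2.
R3 ← R3 / (1431/1295).
R1 ← R1 + 373/259·R3.
R2 ← R2 + 443/259·R3.
Reading off the reduced rows gives a = 3, b = -1, c = -2.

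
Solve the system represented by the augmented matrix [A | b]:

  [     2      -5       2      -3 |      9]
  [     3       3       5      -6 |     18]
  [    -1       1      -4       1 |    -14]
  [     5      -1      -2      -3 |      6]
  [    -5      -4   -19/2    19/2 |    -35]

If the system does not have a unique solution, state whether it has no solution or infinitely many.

no solution

Row-reduce:
R1 ← R1 / (2).
R2 ← R2 − 3·R1.
R3 ← R3 + 1·R1.
R4 ← R4 − 5·R1.
R5 ← R5 + 5·R1.
R2 ← R2 / (21/2).
R1 ← R1 + 5/2·R2.
R3 ← R3 + 3/2·R2.
R4 ← R4 − 23/2·R2.
R5 ← R5 + 33/2·R2.
R3 ← R3 / (-19/7).
R1 ← R1 − 31/21·R3.
R2 ← R2 − 4/21·R3.
R4 ← R4 + 193/21·R3.
R5 ← R5 + 19/14·R3.
R4 ← R4 / (488/57).
R1 ← R1 + 128/57·R4.
R2 ← R2 + 11/57·R4.
R3 ← R3 − 5/19·R4.
Row 5 reduces to 0 = -1, a contradiction. The system is inconsistent.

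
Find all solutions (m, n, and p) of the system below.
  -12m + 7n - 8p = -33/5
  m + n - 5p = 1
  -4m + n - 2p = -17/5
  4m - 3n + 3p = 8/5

m = 1, n = 1, p = 1/5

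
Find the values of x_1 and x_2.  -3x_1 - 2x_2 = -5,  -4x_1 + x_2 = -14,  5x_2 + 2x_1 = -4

x_1 = 3, x_2 = -2

Row-reduce the augmented matrix:
R1 ← R1 / (-3).
R2 ← R2 + 4·R1.
R3 ← R3 − 2·R1.
R2 ← R2 / (11/3).
R1 ← R1 − 2/3·R2.
R3 ← R3 − 11/3·R2.
R3 reduces to 0 = 0, so the extra equation is consistent.
Reading off the reduced rows gives x_1 = 3, x_2 = -2.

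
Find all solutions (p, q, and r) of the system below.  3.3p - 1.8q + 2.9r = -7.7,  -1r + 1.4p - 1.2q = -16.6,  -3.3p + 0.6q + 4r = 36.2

p = -4, q = 5, r = 5

Row-reduce the augmented matrix:
R1 ← R1 / (33/10).
R2 ← R2 − 7/5·R1.
R3 ← R3 + 33/10·R1.
R2 ← R2 / (-24/55).
R1 ← R1 + 6/11·R2.
R3 ← R3 + 6/5·R2.
R3 ← R3 / (391/30).
R1 ← R1 − 11/3·R3.
R2 ← R2 − 46/9·R3.
Reading off the reduced rows gives p = -4, q = 5, r = 5.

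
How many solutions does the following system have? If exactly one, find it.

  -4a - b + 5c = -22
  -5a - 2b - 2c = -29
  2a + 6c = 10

Row-reduce the augmented matrix:
R1 ← R1 / (-4).
R2 ← R2 + 5·R1.
R3 ← R3 − 2·R1.
R2 ← R2 / (-3/4).
R1 ← R1 − 1/4·R2.
R3 ← R3 + 1/2·R2.
R3 ← R3 / (14).
R1 ← R1 + 4·R3.
R2 ← R2 − 11·R3.
Reading off the reduced rows gives a = 5, b = 2, c = 0.

a = 5, b = 2, c = 0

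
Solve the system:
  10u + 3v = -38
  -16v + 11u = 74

u = -2, v = -6

Row-reduce the augmented matrix:
R1 ← R1 / (10).
R2 ← R2 − 11·R1.
R2 ← R2 / (-193/10).
R1 ← R1 − 3/10·R2.
Reading off the reduced rows gives u = -2, v = -6.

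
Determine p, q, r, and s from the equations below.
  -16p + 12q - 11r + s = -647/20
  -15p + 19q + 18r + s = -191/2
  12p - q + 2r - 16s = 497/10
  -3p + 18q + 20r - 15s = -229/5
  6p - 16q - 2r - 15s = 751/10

Row-reduce the augmented matrix:
R1 ← R1 / (-16).
R2 ← R2 + 15·R1.
R3 ← R3 − 12·R1.
R4 ← R4 + 3·R1.
R5 ← R5 − 6·R1.
R2 ← R2 / (31/4).
R1 ← R1 + 3/4·R2.
R3 ← R3 − 8·R2.
R4 ← R4 − 63/4·R2.
R5 ← R5 + 23/2·R2.
R3 ← R3 / (-4399/124).
R1 ← R1 − 425/124·R3.
R2 ← R2 − 453/124·R3.
R4 ← R4 + 4399/124·R3.
R5 ← R5 − 2225/62·R3.
Swap R4 and R5.
R4 ← R4 / (-132077/4399).
R1 ← R1 + 6757/4399·R4.
R2 ← R2 + 6902/4399·R4.
R3 ← R3 − 1899/4399·R4.
R5 reduces to 0 = 0, so the extra equation is consistent.
Reading off the reduced rows gives p = 8/5, q = -2, r = -7/4, s = -2.

p = 8/5, q = -2, r = -7/4, s = -2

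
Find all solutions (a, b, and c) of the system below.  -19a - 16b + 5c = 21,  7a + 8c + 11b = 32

Row-reduce:
R1 ← R1 / (-19).
R2 ← R2 − 7·R1.
R2 ← R2 / (97/19).
R1 ← R1 − 16/19·R2.
Rank is 2 with 3 unknowns, leaving c free.

infinitely many solutions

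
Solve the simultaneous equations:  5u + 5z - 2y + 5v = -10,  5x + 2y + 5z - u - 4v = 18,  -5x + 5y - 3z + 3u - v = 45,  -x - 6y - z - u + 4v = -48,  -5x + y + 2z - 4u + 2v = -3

x = -2, y = 5, z = 1, u = 3, v = -4

Row-reduce the augmented matrix:
Swap R1 and R2.
R1 ← R1 / (5).
R3 ← R3 + 5·R1.
R4 ← R4 + 1·R1.
R5 ← R5 + 5·R1.
R2 ← R2 / (-2).
R1 ← R1 − 2/5·R2.
R3 ← R3 − 7·R2.
R4 ← R4 + 28/5·R2.
R5 ← R5 − 3·R2.
R3 ← R3 / (39/2).
R1 ← R1 − 2·R3.
R2 ← R2 + 5/2·R3.
R4 ← R4 + 14·R3.
R5 ← R5 − 29/2·R3.
R4 ← R4 / (-6/5).
R1 ← R1 + 6/5·R4.
R3 ← R3 − 1·R4.
R5 ← R5 + 12·R4.
R5 ← R5 / (188/13).
R1 ← R1 − 29/39·R5.
R2 ← R2 + 35/39·R5.
R3 ← R3 + 103/117·R5.
R4 ← R4 − 178/117·R5.
Reading off the reduced rows gives x = -2, y = 5, z = 1, u = 3, v = -4.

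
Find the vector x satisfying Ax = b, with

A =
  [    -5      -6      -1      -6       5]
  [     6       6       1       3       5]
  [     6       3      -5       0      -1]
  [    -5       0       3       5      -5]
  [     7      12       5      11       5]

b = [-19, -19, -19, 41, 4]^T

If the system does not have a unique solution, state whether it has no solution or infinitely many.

Row-reduce:
R1 ← R1 / (-5).
R2 ← R2 − 6·R1.
R3 ← R3 − 6·R1.
R4 ← R4 + 5·R1.
R5 ← R5 − 7·R1.
R2 ← R2 / (-6/5).
R1 ← R1 − 6/5·R2.
R3 ← R3 + 21/5·R2.
R4 ← R4 − 6·R2.
R5 ← R5 − 18/5·R2.
R3 ← R3 / (-11/2).
R2 ← R2 − 1/6·R3.
R4 ← R4 − 3·R3.
R5 ← R5 − 3·R3.
R4 ← R4 / (-65/11).
R1 ← R1 + 3·R4.
R2 ← R2 − 41/11·R4.
R3 ← R3 + 15/11·R4.
R5 ← R5 + 65/11·R4.
Row 5 reduces to 0 = 1, a contradiction. The system is inconsistent.

no solution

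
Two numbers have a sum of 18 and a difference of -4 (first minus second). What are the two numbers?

first number: 7, second number: 11

Let x = first number, y = second number.
  y + x = 18
  x - y = -4
From equation 1: x = 18 − y.
Substitute into equation 2 and solve: y = 11.
Then x = 7.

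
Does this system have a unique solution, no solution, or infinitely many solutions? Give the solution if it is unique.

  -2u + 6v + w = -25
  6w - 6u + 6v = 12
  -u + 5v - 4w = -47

Row-reduce the augmented matrix:
R1 ← R1 / (-2).
R2 ← R2 + 6·R1.
R3 ← R3 + 1·R1.
R2 ← R2 / (-12).
R1 ← R1 + 3·R2.
R3 ← R3 − 2·R2.
R3 ← R3 / (-4).
R1 ← R1 + 5/4·R3.
R2 ← R2 + 1/4·R3.
Reading off the reduced rows gives u = -3, v = -6, w = 5.

u = -3, v = -6, w = 5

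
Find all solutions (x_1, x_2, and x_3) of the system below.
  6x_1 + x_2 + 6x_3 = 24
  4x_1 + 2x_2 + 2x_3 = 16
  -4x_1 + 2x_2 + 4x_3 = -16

x_1 = 4, x_2 = 0, x_3 = 0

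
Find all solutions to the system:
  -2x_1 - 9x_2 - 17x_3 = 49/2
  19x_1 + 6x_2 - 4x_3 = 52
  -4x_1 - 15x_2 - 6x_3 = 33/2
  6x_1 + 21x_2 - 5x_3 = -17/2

Row-reduce the augmented matrix:
R1 ← R1 / (-2).
R2 ← R2 − 19·R1.
R3 ← R3 + 4·R1.
R4 ← R4 − 6·R1.
R2 ← R2 / (-159/2).
R1 ← R1 − 9/2·R2.
R3 ← R3 − 3·R2.
R4 ← R4 + 6·R2.
R3 ← R3 / (1153/53).
R1 ← R1 + 46/53·R3.
R2 ← R2 − 331/159·R3.
R4 ← R4 + 2306/53·R3.
R4 reduces to 0 = 0, so the extra equation is consistent.
Reading off the reduced rows gives x_1 = 3, x_2 = -3/2, x_3 = -1.

x_1 = 3, x_2 = -3/2, x_3 = -1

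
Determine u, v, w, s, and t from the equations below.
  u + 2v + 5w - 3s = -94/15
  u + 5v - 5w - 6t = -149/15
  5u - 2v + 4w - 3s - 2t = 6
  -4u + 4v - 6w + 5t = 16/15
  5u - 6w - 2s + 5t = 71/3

u = 7/5, v = -2, w = -4/3, s = -1, t = 4/3

Row-reduce the augmented matrix:
R2 ← R2 − 1·R1.
R3 ← R3 − 5·R1.
R4 ← R4 + 4·R1.
R5 ← R5 − 5·R1.
R2 ← R2 / (3).
R1 ← R1 − 2·R2.
R3 ← R3 + 12·R2.
R4 ← R4 − 12·R2.
R5 ← R5 + 10·R2.
R3 ← R3 / (-61).
R1 ← R1 − 35/3·R3.
R2 ← R2 + 10/3·R3.
R4 ← R4 − 54·R3.
R5 ← R5 + 193/3·R3.
R4 ← R4 / (-168/61).
R1 ← R1 + 25/61·R4.
R2 ← R2 + 19/61·R4.
R3 ← R3 + 24/61·R4.
R5 ← R5 + 141/61·R4.
R5 ← R5 / (1243/168).
R1 ← R1 + 313/168·R5.
R2 ← R2 + 211/168·R5.
R3 ← R3 + 3/7·R5.
R4 ← R4 + 365/168·R5.
Reading off the reduced rows gives u = 7/5, v = -2, w = -4/3, s = -1, t = 4/3.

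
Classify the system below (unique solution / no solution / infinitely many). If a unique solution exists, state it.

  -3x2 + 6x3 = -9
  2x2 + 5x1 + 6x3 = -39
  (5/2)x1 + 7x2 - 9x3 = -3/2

infinitely many solutions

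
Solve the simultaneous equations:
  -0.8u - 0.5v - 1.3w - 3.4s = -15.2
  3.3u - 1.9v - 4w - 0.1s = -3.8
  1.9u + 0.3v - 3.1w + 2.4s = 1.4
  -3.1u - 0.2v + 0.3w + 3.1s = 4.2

u = 2, v = -1, w = 3, s = 3

Row-reduce the augmented matrix:
R1 ← R1 / (-4/5).
R2 ← R2 − 33/10·R1.
R3 ← R3 − 19/10·R1.
R4 ← R4 + 31/10·R1.
R2 ← R2 / (-317/80).
R1 ← R1 − 5/8·R2.
R3 ← R3 + 71/80·R2.
R4 ← R4 − 139/80·R2.
R3 ← R3 / (-12967/3170).
R1 ← R1 − 47/317·R3.
R2 ← R2 − 749/317·R3.
R4 ← R4 − 1953/1585·R3.
R4 ← R4 / (120916/12967).
R1 ← R1 − 25040/12967·R4.
R2 ← R2 − 27413/12967·R4.
R3 ← R3 − 7961/12967·R4.
Reading off the reduced rows gives u = 2, v = -1, w = 3, s = 3.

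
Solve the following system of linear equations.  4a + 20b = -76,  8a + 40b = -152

infinitely many solutions

Row-reduce:
R1 ← R1 / (4).
R2 ← R2 − 8·R1.
Rank is 1 with 2 unknowns, leaving b free.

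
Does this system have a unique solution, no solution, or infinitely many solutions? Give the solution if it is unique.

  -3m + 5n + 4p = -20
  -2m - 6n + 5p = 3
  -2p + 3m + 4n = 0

m = 2, n = -2, p = -1

Row-reduce the augmented matrix:
R1 ← R1 / (-3).
R2 ← R2 + 2·R1.
R3 ← R3 − 3·R1.
R2 ← R2 / (-28/3).
R1 ← R1 + 5/3·R2.
R3 ← R3 − 9·R2.
R3 ← R3 / (17/4).
R1 ← R1 + 7/4·R3.
R2 ← R2 + 1/4·R3.
Reading off the reduced rows gives m = 2, n = -2, p = -1.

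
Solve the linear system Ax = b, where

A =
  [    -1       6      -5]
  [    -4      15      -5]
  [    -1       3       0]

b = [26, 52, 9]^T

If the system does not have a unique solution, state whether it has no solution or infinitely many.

no solution

Row-reduce:
R1 ← R1 / (-1).
R2 ← R2 + 4·R1.
R3 ← R3 + 1·R1.
R2 ← R2 / (-9).
R1 ← R1 + 6·R2.
R3 ← R3 + 3·R2.
Row 3 reduces to 0 = 1/3, a contradiction. The system is inconsistent.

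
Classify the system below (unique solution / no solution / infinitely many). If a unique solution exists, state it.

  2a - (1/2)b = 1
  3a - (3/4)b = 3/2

infinitely many solutions

Row-reduce:
R1 ← R1 / (2).
R2 ← R2 − 3·R1.
Rank is 1 with 2 unknowns, leaving b free.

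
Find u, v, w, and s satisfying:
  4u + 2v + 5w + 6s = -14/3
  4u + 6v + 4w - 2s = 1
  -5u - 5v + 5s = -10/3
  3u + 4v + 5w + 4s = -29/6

u = 1/2, v = -4/3, w = 1, s = -3/2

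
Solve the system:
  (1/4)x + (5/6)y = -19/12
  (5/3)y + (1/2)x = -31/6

Row-reduce:
R1 ← R1 / (1/4).
R2 ← R2 − 1/2·R1.
Row 2 reduces to 0 = -2, a contradiction. The system is inconsistent.

no solution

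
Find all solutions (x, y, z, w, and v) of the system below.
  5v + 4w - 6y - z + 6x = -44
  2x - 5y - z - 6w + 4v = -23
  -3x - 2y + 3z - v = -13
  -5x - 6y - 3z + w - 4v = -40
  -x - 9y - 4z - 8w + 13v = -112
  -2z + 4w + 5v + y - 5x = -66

x = 5, y = 5, z = 2, w = -3, v = -6

Row-reduce the augmented matrix:
R1 ← R1 / (6).
R2 ← R2 − 2·R1.
R3 ← R3 + 3·R1.
R4 ← R4 + 5·R1.
R5 ← R5 + 1·R1.
R6 ← R6 + 5·R1.
R2 ← R2 / (-3).
R1 ← R1 + 1·R2.
R3 ← R3 + 5·R2.
R4 ← R4 + 11·R2.
R5 ← R5 + 10·R2.
R6 ← R6 + 4·R2.
R3 ← R3 / (65/18).
R1 ← R1 − 1/18·R3.
R2 ← R2 − 2/9·R3.
R4 ← R4 + 25/18·R3.
R5 ← R5 + 35/18·R3.
R6 ← R6 + 35/18·R3.
R4 ← R4 / (477/13).
R1 ← R1 − 188/65·R4.
R2 ← R2 − 102/65·R4.
R3 ← R3 − 256/65·R4.
R5 ← R5 − 322/13·R4.
R6 ← R6 − 322/13·R4.
R5 ← R5 / (5272/477).
R1 ← R1 − 394/477·R5.
R2 ← R2 + 37/159·R5.
R3 ← R3 − 161/477·R5.
R4 ← R4 + 121/477·R5.
R6 ← R6 − 5272/477·R5.
R6 reduces to 0 = 0, so the extra equation is consistent.
Reading off the reduced rows gives x = 5, y = 5, z = 2, w = -3, v = -6.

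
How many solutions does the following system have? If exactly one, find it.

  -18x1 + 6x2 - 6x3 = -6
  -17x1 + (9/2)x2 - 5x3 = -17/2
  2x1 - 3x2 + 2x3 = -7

no solution

Row-reduce:
R1 ← R1 / (-18).
R2 ← R2 + 17·R1.
R3 ← R3 − 2·R1.
R2 ← R2 / (-7/6).
R1 ← R1 + 1/3·R2.
R3 ← R3 + 7/3·R2.
Row 3 reduces to 0 = -2, a contradiction. The system is inconsistent.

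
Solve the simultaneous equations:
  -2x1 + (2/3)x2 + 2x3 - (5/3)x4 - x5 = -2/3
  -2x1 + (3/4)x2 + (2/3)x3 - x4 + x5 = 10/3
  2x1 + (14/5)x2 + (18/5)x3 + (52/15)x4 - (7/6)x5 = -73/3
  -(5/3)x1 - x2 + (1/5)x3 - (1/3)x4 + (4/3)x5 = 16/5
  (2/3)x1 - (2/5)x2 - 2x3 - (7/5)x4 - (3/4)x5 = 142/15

no solution

Row-reduce:
R1 ← R1 / (-2).
R2 ← R2 + 2·R1.
R3 ← R3 − 2·R1.
R4 ← R4 + 5/3·R1.
R5 ← R5 − 2/3·R1.
R2 ← R2 / (1/12).
R1 ← R1 + 1/3·R2.
R3 ← R3 − 52/15·R2.
R4 ← R4 + 14/9·R2.
R5 ← R5 + 8/45·R2.
R3 ← R3 / (916/15).
R1 ← R1 + 19/3·R3.
R2 ← R2 + 16·R3.
R4 ← R4 + 1186/45·R3.
R5 ← R5 + 188/45·R3.
R4 ← R4 / (23779/10305).
R1 ← R1 − 2227/2748·R4.
R2 ← R2 − 276/229·R4.
R3 ← R3 + 389/916·R4.
R5 ← R5 + 23779/10305·R4.
Row 5 reduces to 0 = 1/2, a contradiction. The system is inconsistent.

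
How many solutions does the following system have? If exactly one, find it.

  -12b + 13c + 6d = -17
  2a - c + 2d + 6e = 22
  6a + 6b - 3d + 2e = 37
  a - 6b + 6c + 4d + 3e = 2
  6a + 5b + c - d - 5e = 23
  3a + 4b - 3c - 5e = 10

no solution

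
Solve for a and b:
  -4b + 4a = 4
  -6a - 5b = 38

a = -3, b = -4

Row-reduce the augmented matrix:
R1 ← R1 / (4).
R2 ← R2 + 6·R1.
R2 ← R2 / (-11).
R1 ← R1 + 1·R2.
Reading off the reduced rows gives a = -3, b = -4.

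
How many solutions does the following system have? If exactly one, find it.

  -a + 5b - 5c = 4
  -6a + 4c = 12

infinitely many solutions

Row-reduce:
R1 ← R1 / (-1).
R2 ← R2 + 6·R1.
R2 ← R2 / (-30).
R1 ← R1 + 5·R2.
Rank is 2 with 3 unknowns, leaving c free.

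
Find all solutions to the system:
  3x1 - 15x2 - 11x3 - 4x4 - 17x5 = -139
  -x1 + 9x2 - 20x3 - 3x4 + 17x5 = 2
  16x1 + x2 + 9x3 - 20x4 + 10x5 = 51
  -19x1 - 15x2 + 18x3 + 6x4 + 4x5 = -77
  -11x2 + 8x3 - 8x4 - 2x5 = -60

Row-reduce the augmented matrix:
R1 ← R1 / (3).
R2 ← R2 + 1·R1.
R3 ← R3 − 16·R1.
R4 ← R4 + 19·R1.
R2 ← R2 / (4).
R1 ← R1 + 5·R2.
R3 ← R3 − 81·R2.
R4 ← R4 + 110·R2.
R5 ← R5 + 11·R2.
R3 ← R3 / (6563/12).
R1 ← R1 + 133/4·R3.
R2 ← R2 + 71/12·R3.
R4 ← R4 + 1405/2·R3.
R5 ← R5 + 685/12·R3.
R4 ← R4 / (-158003/6563).
R1 ← R1 + 8756/6563·R4.
R2 ← R2 + 785/6563·R4.
R3 ← R3 − 1069/6563·R4.
R5 ← R5 + 69691/6563·R4.
R5 ← R5 / (-479253/158003).
R1 ← R1 + 266807/158003·R5.
R2 ← R2 − 194083/158003·R5.
R3 ← R3 − 8231/158003·R5.
R4 ← R4 + 279039/158003·R5.
Reading off the reduced rows gives x1 = 3, x2 = 6, x3 = 3, x4 = 2, x5 = 1.

x1 = 3, x2 = 6, x3 = 3, x4 = 2, x5 = 1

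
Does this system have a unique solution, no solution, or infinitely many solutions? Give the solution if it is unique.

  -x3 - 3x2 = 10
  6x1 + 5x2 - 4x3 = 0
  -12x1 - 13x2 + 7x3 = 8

Row-reduce:
Swap R1 and R2.
R1 ← R1 / (6).
R3 ← R3 + 12·R1.
R2 ← R2 / (-3).
R1 ← R1 − 5/6·R2.
R3 ← R3 + 3·R2.
Row 3 reduces to 0 = -2, a contradiction. The system is inconsistent.

no solution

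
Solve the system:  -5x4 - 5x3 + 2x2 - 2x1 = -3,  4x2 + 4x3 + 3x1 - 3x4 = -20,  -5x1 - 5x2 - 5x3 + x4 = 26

infinitely many solutions

Row-reduce:
R1 ← R1 / (-2).
R2 ← R2 − 3·R1.
R3 ← R3 + 5·R1.
R2 ← R2 / (7).
R1 ← R1 + 1·R2.
R3 ← R3 + 10·R2.
R3 ← R3 / (5/2).
R1 ← R1 − 2·R3.
R2 ← R2 + 1/2·R3.
Rank is 3 with 4 unknowns, leaving x4 free.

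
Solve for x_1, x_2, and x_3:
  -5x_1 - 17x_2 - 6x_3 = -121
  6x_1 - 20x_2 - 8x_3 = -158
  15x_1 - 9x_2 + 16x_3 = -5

Row-reduce the augmented matrix:
R1 ← R1 / (-5).
R2 ← R2 − 6·R1.
R3 ← R3 − 15·R1.
R2 ← R2 / (-202/5).
R1 ← R1 − 17/5·R2.
R3 ← R3 + 60·R2.
R3 ← R3 / (2078/101).
R1 ← R1 + 8/101·R3.
R2 ← R2 − 38/101·R3.
Reading off the reduced rows gives x_1 = -1, x_2 = 6, x_3 = 4.

x_1 = -1, x_2 = 6, x_3 = 4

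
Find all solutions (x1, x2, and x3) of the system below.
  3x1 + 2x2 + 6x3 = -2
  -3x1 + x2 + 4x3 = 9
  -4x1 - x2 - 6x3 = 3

x1 = -2, x2 = -1, x3 = 1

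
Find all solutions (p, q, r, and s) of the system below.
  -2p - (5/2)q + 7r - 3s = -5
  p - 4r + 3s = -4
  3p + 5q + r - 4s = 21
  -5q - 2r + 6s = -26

Row-reduce:
R1 ← R1 / (-2).
R2 ← R2 − 1·R1.
R3 ← R3 − 3·R1.
R2 ← R2 / (-5/4).
R1 ← R1 − 5/4·R2.
R3 ← R3 − 5/4·R2.
R4 ← R4 + 5·R2.
R3 ← R3 / (11).
R1 ← R1 + 4·R3.
R2 ← R2 − 2/5·R3.
Rank is 3 with 4 unknowns, leaving s free.

infinitely many solutions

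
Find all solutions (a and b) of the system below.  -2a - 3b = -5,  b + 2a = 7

From equation 2: b = 7 − 2·a.
Substitute into equation 1 and solve: a = 4.
Then b = -1.

a = 4, b = -1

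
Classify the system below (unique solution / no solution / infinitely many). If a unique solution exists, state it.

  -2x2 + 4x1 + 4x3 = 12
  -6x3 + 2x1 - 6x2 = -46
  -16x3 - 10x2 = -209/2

no solution

Row-reduce:
R1 ← R1 / (4).
R2 ← R2 − 2·R1.
R2 ← R2 / (-5).
R1 ← R1 + 1/2·R2.
R3 ← R3 + 10·R2.
Row 3 reduces to 0 = -1/2, a contradiction. The system is inconsistent.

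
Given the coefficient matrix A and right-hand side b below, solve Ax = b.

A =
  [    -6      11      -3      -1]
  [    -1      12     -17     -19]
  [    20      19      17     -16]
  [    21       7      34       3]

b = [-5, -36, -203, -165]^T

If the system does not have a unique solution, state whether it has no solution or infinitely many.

Row-reduce:
R1 ← R1 / (-6).
R2 ← R2 + 1·R1.
R3 ← R3 − 20·R1.
R4 ← R4 − 21·R1.
R2 ← R2 / (61/6).
R1 ← R1 + 11/6·R2.
R3 ← R3 − 167/3·R2.
R4 ← R4 − 91/2·R2.
R3 ← R3 / (5938/61).
R1 ← R1 + 151/61·R3.
R2 ← R2 + 99/61·R3.
R4 ← R4 − 5938/61·R3.
Row 4 reduces to 0 = 2, a contradiction. The system is inconsistent.

no solution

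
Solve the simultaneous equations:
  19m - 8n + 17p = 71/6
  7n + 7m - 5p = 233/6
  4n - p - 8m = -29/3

Row-reduce the augmented matrix:
R1 ← R1 / (19).
R2 ← R2 − 7·R1.
R3 ← R3 + 8·R1.
R2 ← R2 / (189/19).
R1 ← R1 + 8/19·R2.
R3 ← R3 − 12/19·R2.
R3 ← R3 / (433/63).
R1 ← R1 − 79/189·R3.
R2 ← R2 + 214/189·R3.
Reading off the reduced rows gives m = 5/2, n = 7/3, p = -1.

m = 5/2, n = 7/3, p = -1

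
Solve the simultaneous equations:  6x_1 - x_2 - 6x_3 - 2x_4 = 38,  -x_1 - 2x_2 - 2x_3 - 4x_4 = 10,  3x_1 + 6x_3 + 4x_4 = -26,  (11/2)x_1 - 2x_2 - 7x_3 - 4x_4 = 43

Row-reduce:
R1 ← R1 / (6).
R2 ← R2 + 1·R1.
R3 ← R3 − 3·R1.
R4 ← R4 − 11/2·R1.
R2 ← R2 / (-13/6).
R1 ← R1 + 1/6·R2.
R3 ← R3 − 1/2·R2.
R4 ← R4 + 13/12·R2.
R3 ← R3 / (108/13).
R1 ← R1 + 10/13·R3.
R2 ← R2 − 18/13·R3.
Rank is 3 with 4 unknowns, leaving x_4 free.

infinitely many solutions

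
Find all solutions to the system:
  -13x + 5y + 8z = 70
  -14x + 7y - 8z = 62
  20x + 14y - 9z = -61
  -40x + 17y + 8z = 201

no solution

Row-reduce:
R1 ← R1 / (-13).
R2 ← R2 + 14·R1.
R3 ← R3 − 20·R1.
R4 ← R4 + 40·R1.
R2 ← R2 / (21/13).
R1 ← R1 + 5/13·R2.
R3 ← R3 − 282/13·R2.
R4 ← R4 − 21/13·R2.
R3 ← R3 / (1585/7).
R1 ← R1 + 32/7·R3.
R2 ← R2 + 72/7·R3.
Row 4 reduces to 0 = -1, a contradiction. The system is inconsistent.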